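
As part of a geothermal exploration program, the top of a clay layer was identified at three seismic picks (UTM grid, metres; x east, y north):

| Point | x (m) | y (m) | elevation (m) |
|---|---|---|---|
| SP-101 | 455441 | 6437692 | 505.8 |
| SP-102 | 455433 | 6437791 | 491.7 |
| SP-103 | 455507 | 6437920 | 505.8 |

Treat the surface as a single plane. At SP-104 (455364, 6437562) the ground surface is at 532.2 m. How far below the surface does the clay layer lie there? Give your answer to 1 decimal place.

41.5 m

Let the plane be z = a·x + b·y + c.
SP-102−SP-101: −8a + 99b = −14.1;  SP-103−SP-101: 66a + 228b = 0.
Solving gives a = 0.384637473, b = −0.111342426.
Then c = 505.8 − a·455441 − b·6437692 = 542114.37.
At (455364, 6437562): z_contact = 175150.06 − 716773.77 + 542114.37 = 490.66 m.
Depth below ground = 532.2 − 490.66 = 41.5 m.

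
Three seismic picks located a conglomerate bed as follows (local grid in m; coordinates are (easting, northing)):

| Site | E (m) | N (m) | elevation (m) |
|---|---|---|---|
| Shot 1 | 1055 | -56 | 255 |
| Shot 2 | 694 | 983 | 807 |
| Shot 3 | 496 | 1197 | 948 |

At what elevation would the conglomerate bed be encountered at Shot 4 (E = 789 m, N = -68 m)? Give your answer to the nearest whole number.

Let the plane be z = a·E + b·N + c.
Shot 2−Shot 1: −361a + 1039b = 552;  Shot 3−Shot 1: −559a + 1253b = 693.
Solving gives a = −0.22084, b = 0.45455.
Then c = 255 − a·1055 − b·-56 = 513.44.
At (789, -68): z = −174.2 − 30.9 + 513.44 = 308.3 m.

308 m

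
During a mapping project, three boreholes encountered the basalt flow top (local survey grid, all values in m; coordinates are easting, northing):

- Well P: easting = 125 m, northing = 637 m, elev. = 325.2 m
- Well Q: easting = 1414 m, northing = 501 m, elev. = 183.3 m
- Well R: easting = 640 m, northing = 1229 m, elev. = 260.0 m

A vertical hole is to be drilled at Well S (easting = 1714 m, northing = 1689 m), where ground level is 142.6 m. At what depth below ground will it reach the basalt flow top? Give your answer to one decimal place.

8.4 m

Two edge vectors: Well P→Well Q = (1289, -136, -141.9), Well P→Well R = (515, 592, -65.2).
Normal n = (Well P→Well Q) × (Well P→Well R) = (92872, 10964.3, 833128).
So ∂z/∂easting = −n_x/n_z = −0.111474 and ∂z/∂northing = −n_y/n_z = −0.013160.
Intercept c from Well P: 325.2 + 13.93 + 8.38 = 347.52.
At (1714, 1689): z_contact = −191.07 − 22.23 + 347.52 = 134.22 m.
Depth below ground = 142.6 − 134.22 = 8.4 m.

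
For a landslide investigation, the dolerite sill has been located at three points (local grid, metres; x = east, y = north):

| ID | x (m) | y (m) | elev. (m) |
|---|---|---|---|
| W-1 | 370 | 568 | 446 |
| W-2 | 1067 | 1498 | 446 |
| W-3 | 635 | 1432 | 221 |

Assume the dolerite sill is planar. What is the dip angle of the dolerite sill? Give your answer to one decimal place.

Let the plane be z = a·x + b·y + c.
W-2−W-1: 697a + 930b = 0;  W-3−W-1: 265a + 864b = −225.
Solving gives a = 0.58818, b = −0.44082.
Gradient magnitude |∇z| = √(a² + b²) = √(0.34596 + 0.19432) = 0.73504.
True dip = arctan(0.73504) = 36.3°, dipping toward NW (azimuth ≈ 307°).

36.3°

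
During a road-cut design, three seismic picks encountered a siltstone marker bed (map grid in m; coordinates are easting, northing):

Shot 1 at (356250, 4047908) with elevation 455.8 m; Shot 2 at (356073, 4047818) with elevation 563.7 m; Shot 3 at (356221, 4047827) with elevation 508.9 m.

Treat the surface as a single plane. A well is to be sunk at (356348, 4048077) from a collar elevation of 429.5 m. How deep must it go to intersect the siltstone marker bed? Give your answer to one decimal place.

Let the plane be z = a·easting + b·northing + c.
Shot 2−Shot 1: −177a − 90b = 107.9;  Shot 3−Shot 1: −29a − 81b = 53.1.
Solving gives a = −0.337759018, b = −0.534629488.
Then c = 455.8 − a·356250 − b·4047908 = 2284913.43.
At (356348, 4048077): z_contact = −120359.75 − 2164221.33 + 2284913.43 = 332.35 m.
Depth below ground = 429.5 − 332.35 = 97.2 m.

97.2 m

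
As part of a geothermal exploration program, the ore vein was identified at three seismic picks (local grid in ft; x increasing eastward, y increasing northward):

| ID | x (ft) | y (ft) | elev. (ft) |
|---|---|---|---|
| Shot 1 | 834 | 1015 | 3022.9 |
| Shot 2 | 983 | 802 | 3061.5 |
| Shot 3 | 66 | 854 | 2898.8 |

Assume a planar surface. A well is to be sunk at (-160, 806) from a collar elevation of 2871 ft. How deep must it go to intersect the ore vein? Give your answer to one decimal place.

Let the plane be z = a·x + b·y + c.
Shot 2−Shot 1: 149a − 213b = 38.6;  Shot 3−Shot 1: −768a − 161b = −124.1.
Solving gives a = 0.174054, b = −0.059464.
Then c = 3022.9 − a·834 − b·1015 = 2938.09.
At (-160, 806): z_contact = −27.85 − 47.93 + 2938.09 = 2862.32 ft.
Depth below ground = 2871 − 2862.32 = 8.7 ft.

8.7 ft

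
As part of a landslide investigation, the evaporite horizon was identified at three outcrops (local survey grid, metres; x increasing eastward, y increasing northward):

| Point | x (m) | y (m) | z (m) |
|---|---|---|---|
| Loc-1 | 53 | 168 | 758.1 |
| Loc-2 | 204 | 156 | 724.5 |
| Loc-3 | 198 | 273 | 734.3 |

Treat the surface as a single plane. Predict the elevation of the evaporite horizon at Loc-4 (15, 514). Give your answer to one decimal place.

Two edge vectors: Loc-1→Loc-2 = (151, -12, -33.6), Loc-1→Loc-3 = (145, 105, -23.8).
Normal n = (Loc-1→Loc-2) × (Loc-1→Loc-3) = (3813.6, -1278.2, 17595).
So ∂z/∂x = −n_x/n_z = −0.21674 and ∂z/∂y = −n_y/n_z = 0.07265.
Intercept c from Loc-1: 758.1 + 11.49 − 12.20 = 757.38.
At (15, 514): z = −3.3 + 37.3 + 757.38 = 791.5 m.

791.5 m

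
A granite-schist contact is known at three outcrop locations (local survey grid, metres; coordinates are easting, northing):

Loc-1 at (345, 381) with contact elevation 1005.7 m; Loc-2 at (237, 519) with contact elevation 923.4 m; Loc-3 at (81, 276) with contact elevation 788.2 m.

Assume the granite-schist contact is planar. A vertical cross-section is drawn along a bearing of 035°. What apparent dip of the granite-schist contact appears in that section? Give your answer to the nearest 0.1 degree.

Let the plane be z = a·easting + b·northing + c.
Loc-2−Loc-1: −108a + 138b = −82.3;  Loc-3−Loc-1: −264a − 105b = −217.5.
Solving gives a = 0.80919, b = 0.03690.
Unit vector along 035° is (sin 35°, cos 35°) = (0.5736, 0.8192).
Slope in that direction = a·(0.5736) + b·(0.8192) = 0.49436.
Apparent dip = arctan|0.49436| = 26.3° (true dip is 39.0°, so apparent ≤ true as expected).

26.3°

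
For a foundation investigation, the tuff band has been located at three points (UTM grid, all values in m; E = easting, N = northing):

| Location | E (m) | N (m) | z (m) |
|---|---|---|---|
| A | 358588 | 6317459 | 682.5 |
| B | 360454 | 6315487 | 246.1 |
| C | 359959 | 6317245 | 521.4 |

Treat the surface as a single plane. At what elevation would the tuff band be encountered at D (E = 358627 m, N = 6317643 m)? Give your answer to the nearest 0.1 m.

702.5 m

Two edge vectors: A→B = (1866, -1972, -436.4), A→C = (1371, -214, -161.1).
Normal n = (A→B) × (A→C) = (224299.6, -297691.8, 2304288).
So ∂z/∂E = −n_x/n_z = −0.097340089 and ∂z/∂N = −n_y/n_z = 0.129190362.
Intercept c from A: 682.5 + 34904.99 − 816154.81 = −780567.32.
At (358627, 6317643): z = −34908.8 + 816178.6 − 780567.32 = 702.5 m.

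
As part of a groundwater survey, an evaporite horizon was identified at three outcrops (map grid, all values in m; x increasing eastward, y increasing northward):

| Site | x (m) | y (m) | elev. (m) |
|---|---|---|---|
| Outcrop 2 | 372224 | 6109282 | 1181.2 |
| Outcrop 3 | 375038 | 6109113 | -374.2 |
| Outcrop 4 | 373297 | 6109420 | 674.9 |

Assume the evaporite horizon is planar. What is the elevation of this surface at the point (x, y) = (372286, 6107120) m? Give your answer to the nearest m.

222 m

Let the plane be z = a·x + b·y + c.
Outcrop 3−Outcrop 2: 2814a − 169b = −1555.4;  Outcrop 4−Outcrop 2: 1073a + 138b = −506.3.
Solving gives a = −0.52699006, b = 0.42869807.
Then c = 1181.2 − a·372224 − b·6109282 = −2421697.85.
At (372286, 6107120): z = −196191.0 + 2618110.5 − 2421697.85 = 221.7 m.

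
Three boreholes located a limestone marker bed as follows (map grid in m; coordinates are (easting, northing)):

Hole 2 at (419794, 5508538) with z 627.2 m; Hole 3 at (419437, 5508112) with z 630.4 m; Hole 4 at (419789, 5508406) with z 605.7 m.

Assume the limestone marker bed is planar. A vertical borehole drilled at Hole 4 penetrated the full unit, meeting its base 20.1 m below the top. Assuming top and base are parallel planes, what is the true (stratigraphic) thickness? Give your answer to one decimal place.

Let the plane be z = a·E + b·N + c.
Hole 3−Hole 2: −357a − 426b = 3.2;  Hole 4−Hole 2: −5a − 132b = −21.5.
Solving gives a = −0.21295, b = 0.17095.
|∇z| = √(a²+b²) = 0.27307, so dip δ = arctan(0.27307) = 15.27°.
True thickness = vertical thickness × cos δ = 20.1 × cos 15.27° = 19.4 m.

19.4 m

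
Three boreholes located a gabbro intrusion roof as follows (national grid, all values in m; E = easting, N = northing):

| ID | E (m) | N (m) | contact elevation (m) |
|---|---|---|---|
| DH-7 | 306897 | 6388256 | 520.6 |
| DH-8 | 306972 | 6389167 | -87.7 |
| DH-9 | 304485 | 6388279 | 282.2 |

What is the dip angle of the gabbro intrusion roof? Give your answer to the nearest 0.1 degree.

34.3°

Let the plane be z = a·E + b·N + c.
DH-8−DH-7: 75a + 911b = −608.3;  DH-9−DH-7: −2412a + 23b = −238.4.
Solving gives a = 0.09240, b = −0.67533.
Gradient magnitude |∇z| = √(a² + b²) = √(0.00854 + 0.45608) = 0.68163.
True dip = arctan(0.68163) = 34.3°, dipping toward N (azimuth ≈ 352°).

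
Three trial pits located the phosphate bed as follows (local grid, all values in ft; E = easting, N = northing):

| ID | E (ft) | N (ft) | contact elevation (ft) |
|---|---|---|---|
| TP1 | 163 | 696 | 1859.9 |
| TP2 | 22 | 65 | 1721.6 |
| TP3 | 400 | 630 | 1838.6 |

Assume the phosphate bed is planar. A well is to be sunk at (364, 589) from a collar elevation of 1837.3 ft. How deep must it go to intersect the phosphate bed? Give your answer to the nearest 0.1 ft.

7.0 ft

Let the plane be z = a·E + b·N + c.
TP2−TP1: −141a − 631b = −138.3;  TP3−TP1: 237a − 66b = −21.3.
Solving gives a = −0.02715, b = 0.22524.
Then c = 1859.9 − a·163 − b·696 = 1707.56.
At (364, 589): z_contact = −9.88 + 132.67 + 1707.56 = 1830.34 ft.
Depth below ground = 1837.3 − 1830.34 = 7.0 ft.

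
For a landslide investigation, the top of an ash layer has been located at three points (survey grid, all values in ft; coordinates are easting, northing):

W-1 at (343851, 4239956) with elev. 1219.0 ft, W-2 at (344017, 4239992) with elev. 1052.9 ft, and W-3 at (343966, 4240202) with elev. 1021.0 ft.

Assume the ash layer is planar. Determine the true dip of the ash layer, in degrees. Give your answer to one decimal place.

Let the plane be z = a·easting + b·northing + c.
W-2−W-1: 166a + 36b = −166.1;  W-3−W-1: 115a + 246b = −198.
Solving gives a = −0.91924, b = −0.37515.
Gradient magnitude |∇z| = √(a² + b²) = √(0.84501 + 0.14074) = 0.99285.
True dip = arctan(0.99285) = 44.8°, dipping toward ENE (azimuth ≈ 068°).

44.8°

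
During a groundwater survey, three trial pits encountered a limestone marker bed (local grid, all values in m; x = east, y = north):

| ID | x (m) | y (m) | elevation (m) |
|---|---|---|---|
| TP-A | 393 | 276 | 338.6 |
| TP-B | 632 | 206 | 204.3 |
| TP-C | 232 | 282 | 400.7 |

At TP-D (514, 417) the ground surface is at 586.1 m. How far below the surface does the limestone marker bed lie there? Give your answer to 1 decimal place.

193.9 m

Let the plane be z = a·x + b·y + c.
TP-B−TP-A: 239a − 70b = −134.3;  TP-C−TP-A: −161a + 6b = 62.1.
Solving gives a = −0.36002, b = 0.68935.
Then c = 338.6 − a·393 − b·276 = 289.83.
At (514, 417): z_contact = −185.05 + 287.46 + 289.83 = 392.23 m.
Depth below ground = 586.1 − 392.23 = 193.9 m.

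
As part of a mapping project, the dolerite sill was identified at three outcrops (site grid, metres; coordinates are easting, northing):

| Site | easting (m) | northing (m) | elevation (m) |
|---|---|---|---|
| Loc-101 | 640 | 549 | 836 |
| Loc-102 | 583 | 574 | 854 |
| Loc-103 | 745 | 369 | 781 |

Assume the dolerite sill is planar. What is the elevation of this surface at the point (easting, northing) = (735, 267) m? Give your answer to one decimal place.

766.8 m

Two edge vectors: Loc-101→Loc-102 = (-57, 25, 18), Loc-101→Loc-103 = (105, -180, -55).
Normal n = (Loc-101→Loc-102) × (Loc-101→Loc-103) = (1865, -1245, 7635).
So ∂z/∂easting = −n_x/n_z = −0.24427 and ∂z/∂northing = −n_y/n_z = 0.16306.
Intercept c from Loc-101: 836 + 156.33 − 89.52 = 902.81.
At (735, 267): z = −179.5 + 43.5 + 902.81 = 766.8 m.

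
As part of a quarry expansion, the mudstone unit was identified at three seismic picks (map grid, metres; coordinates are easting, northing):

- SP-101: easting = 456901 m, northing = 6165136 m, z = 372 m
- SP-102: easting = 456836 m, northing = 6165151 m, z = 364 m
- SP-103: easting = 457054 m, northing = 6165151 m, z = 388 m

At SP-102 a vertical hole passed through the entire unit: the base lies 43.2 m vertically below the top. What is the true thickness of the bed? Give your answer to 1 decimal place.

Two edge vectors: SP-101→SP-102 = (-65, 15, -8), SP-101→SP-103 = (153, 15, 16).
Normal n = (SP-101→SP-102) × (SP-101→SP-103) = (360, -184, -3270).
So ∂z/∂easting = −n_x/n_z = 0.11009 and ∂z/∂northing = −n_y/n_z = −0.05627.
|∇z| = √(a²+b²) = 0.12364, so dip δ = arctan(0.12364) = 7.05°.
True thickness = vertical thickness × cos δ = 43.2 × cos 7.05° = 42.9 m.

42.9 m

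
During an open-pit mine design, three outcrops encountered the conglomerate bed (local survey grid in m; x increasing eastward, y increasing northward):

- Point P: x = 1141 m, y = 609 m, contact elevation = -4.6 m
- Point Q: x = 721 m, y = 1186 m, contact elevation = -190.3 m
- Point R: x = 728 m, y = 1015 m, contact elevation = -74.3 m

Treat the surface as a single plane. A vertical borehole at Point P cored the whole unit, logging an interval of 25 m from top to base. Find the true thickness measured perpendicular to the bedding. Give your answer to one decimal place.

Two edge vectors: Point P→Point Q = (-420, 577, -185.7), Point P→Point R = (-413, 406, -69.7).
Normal n = (Point P→Point Q) × (Point P→Point R) = (35177.3, 47420.1, 67781).
So ∂z/∂x = −n_x/n_z = −0.51898 and ∂z/∂y = −n_y/n_z = −0.69961.
|∇z| = √(a²+b²) = 0.87109, so dip δ = arctan(0.87109) = 41.06°.
True thickness = vertical thickness × cos δ = 25 × cos 41.06° = 18.9 m.

18.9 m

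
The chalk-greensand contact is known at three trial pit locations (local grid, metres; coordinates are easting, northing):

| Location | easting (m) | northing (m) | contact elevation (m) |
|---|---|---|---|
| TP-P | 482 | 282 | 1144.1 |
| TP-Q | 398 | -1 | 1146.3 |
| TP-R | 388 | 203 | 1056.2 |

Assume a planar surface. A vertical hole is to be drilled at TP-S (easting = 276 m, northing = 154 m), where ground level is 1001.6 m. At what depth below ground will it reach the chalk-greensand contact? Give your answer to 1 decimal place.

Let the plane be z = a·easting + b·northing + c.
TP-Q−TP-P: −84a − 283b = 2.2;  TP-R−TP-P: −94a − 79b = −87.9.
Solving gives a = 1.25461, b = −0.38017.
Then c = 1144.1 − a·482 − b·282 = 646.59.
At (276, 154): z_contact = 346.27 − 58.55 + 646.59 = 934.31 m.
Depth below ground = 1001.6 − 934.31 = 67.3 m.

67.3 m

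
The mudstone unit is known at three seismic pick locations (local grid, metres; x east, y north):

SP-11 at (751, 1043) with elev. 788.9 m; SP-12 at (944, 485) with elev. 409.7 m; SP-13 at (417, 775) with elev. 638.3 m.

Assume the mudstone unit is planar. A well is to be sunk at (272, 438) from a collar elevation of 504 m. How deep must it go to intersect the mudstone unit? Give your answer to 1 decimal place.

Two edge vectors: SP-11→SP-12 = (193, -558, -379.2), SP-11→SP-13 = (-334, -268, -150.6).
Normal n = (SP-11→SP-12) × (SP-11→SP-13) = (-17590.8, 155718.6, -238096).
So ∂z/∂x = −n_x/n_z = −0.073881 and ∂z/∂y = −n_y/n_z = 0.654016.
Intercept c from SP-11: 788.9 + 55.48 − 682.14 = 162.25.
At (272, 438): z_contact = −20.10 + 286.46 + 162.25 = 428.61 m.
Depth below ground = 504 − 428.61 = 75.4 m.

75.4 m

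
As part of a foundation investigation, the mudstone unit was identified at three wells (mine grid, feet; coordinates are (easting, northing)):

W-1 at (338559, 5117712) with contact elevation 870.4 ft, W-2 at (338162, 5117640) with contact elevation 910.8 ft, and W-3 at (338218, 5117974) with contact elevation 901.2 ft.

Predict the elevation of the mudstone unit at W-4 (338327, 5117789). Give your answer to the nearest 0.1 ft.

Let the plane be z = a·E + b·N + c.
W-2−W-1: −397a − 72b = 40.4;  W-3−W-1: −341a + 262b = 30.8.
Solving gives a = −0.099578427, b = −0.012046731.
Then c = 870.4 − a·338559 − b·5117712 = 96235.27.
At (338327, 5117789): z = −33690.1 − 61652.6 + 96235.27 = 892.6 ft.

892.6 ft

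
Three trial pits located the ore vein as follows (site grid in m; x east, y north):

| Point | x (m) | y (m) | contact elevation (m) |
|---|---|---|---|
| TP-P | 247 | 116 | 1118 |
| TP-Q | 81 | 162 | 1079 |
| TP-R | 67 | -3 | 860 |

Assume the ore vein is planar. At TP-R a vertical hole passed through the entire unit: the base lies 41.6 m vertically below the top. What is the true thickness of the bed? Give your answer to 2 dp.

24.11 m

Let the plane be z = a·x + b·y + c.
TP-Q−TP-P: −166a + 46b = −39;  TP-R−TP-P: −180a − 119b = −258.
Solving gives a = 0.58889, b = 1.27731.
|∇z| = √(a²+b²) = 1.40652, so dip δ = arctan(1.40652) = 54.59°.
True thickness = vertical thickness × cos δ = 41.6 × cos 54.59° = 24.11 m.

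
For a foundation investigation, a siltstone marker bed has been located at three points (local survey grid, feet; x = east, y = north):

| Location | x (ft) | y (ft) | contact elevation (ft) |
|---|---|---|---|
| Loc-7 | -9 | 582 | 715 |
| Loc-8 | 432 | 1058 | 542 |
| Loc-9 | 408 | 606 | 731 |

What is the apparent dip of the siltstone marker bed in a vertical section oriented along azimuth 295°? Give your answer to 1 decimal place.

13.2°

Two edge vectors: Loc-7→Loc-8 = (441, 476, -173), Loc-7→Loc-9 = (417, 24, 16).
Normal n = (Loc-7→Loc-8) × (Loc-7→Loc-9) = (11768, -79197, -187908).
So ∂z/∂x = −n_x/n_z = 0.06263 and ∂z/∂y = −n_y/n_z = −0.42147.
Unit vector along 295° is (sin 295°, cos 295°) = (-0.9063, 0.4226).
Slope in that direction = a·(-0.9063) + b·(0.4226) = −0.23488.
Apparent dip = arctan|0.23488| = 13.2° (true dip is 23.1°, so apparent ≤ true as expected).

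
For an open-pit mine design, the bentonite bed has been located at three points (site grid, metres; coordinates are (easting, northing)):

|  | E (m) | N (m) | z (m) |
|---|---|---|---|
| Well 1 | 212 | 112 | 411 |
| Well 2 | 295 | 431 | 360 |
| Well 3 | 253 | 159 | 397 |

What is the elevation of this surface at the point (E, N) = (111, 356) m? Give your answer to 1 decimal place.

Two edge vectors: Well 1→Well 2 = (83, 319, -51), Well 1→Well 3 = (41, 47, -14).
Normal n = (Well 1→Well 2) × (Well 1→Well 3) = (-2069, -929, -9178).
So ∂z/∂E = −n_x/n_z = −0.22543 and ∂z/∂N = −n_y/n_z = −0.10122.
Intercept c from Well 1: 411 + 47.79 + 11.34 = 470.13.
At (111, 356): z = −25.0 − 36.0 + 470.13 = 409.1 m.

409.1 m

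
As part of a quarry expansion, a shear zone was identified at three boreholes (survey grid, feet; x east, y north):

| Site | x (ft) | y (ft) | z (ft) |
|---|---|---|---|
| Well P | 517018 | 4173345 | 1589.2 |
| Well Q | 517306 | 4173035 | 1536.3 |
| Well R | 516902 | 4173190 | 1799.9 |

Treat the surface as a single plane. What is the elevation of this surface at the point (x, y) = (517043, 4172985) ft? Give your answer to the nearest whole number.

1810 ft

Let the plane be z = a·x + b·y + c.
Well Q−Well P: 288a − 310b = −52.9;  Well R−Well P: −116a − 155b = 210.7.
Solving gives a = −0.91211538, b = −0.67673945.
Then c = 1589.2 − a·517018 − b·4173345 = 3297436.49.
At (517043, 4172985): z = −471602.9 − 2824023.6 + 3297436.49 = 1810.0 ft.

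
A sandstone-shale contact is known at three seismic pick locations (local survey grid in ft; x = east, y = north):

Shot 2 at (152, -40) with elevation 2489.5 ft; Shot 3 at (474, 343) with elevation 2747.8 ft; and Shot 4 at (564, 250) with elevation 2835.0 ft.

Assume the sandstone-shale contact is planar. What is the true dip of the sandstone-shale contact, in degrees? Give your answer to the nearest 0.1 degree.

41.8°

Let the plane be z = a·x + b·y + c.
Shot 3−Shot 2: 322a + 383b = 258.3;  Shot 4−Shot 2: 412a + 290b = 345.5.
Solving gives a = 0.89139, b = −0.07500.
Gradient magnitude |∇z| = √(a² + b²) = √(0.79457 + 0.00563) = 0.89454.
True dip = arctan(0.89454) = 41.8°, dipping toward W (azimuth ≈ 275°).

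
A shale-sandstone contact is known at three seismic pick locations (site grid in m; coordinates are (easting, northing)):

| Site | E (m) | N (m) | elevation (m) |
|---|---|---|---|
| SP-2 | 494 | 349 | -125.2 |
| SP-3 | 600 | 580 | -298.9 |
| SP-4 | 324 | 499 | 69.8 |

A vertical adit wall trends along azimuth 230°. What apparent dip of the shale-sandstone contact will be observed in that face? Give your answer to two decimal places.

47.48°

Let the plane be z = a·E + b·N + c.
SP-3−SP-2: 106a + 231b = −173.7;  SP-4−SP-2: −170a + 150b = 195.
Solving gives a = −1.28874, b = −0.16058.
Unit vector along 230° is (sin 230°, cos 230°) = (-0.7660, -0.6428).
Slope in that direction = a·(-0.7660) + b·(-0.6428) = 1.09045.
Apparent dip = arctan|1.09045| = 47.48° (true dip is 52.4°, so apparent ≤ true as expected).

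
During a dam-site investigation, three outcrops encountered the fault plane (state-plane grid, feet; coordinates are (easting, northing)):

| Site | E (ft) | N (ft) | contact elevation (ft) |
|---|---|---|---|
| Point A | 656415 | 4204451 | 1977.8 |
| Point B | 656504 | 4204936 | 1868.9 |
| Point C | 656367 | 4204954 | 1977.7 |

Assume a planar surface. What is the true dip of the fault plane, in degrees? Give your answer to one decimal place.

Two edge vectors: Point A→Point B = (89, 485, -108.9), Point A→Point C = (-48, 503, -0.1).
Normal n = (Point A→Point B) × (Point A→Point C) = (54728.2, 5236.1, 68047).
So ∂z/∂E = −n_x/n_z = −0.80427 and ∂z/∂N = −n_y/n_z = −0.07695.
Gradient magnitude |∇z| = √(a² + b²) = √(0.64685 + 0.00592) = 0.80794.
True dip = arctan(0.80794) = 38.9°, dipping toward E (azimuth ≈ 085°).

38.9°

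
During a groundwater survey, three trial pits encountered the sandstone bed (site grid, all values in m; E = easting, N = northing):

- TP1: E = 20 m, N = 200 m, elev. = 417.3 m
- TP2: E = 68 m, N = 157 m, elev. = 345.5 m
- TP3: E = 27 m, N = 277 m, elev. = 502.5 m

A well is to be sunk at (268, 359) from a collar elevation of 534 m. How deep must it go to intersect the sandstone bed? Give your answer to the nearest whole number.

Let the plane be z = a·E + b·N + c.
TP2−TP1: 48a − 43b = −71.8;  TP3−TP1: 7a + 77b = 85.2.
Solving gives a = −0.46660, b = 1.14891.
Then c = 417.3 − a·20 − b·200 = 196.85.
At (268, 359): z_contact = −125.0 + 412.5 + 196.85 = 484.3 m.
Depth below ground = 534 − 484.3 = 50 m.

50 m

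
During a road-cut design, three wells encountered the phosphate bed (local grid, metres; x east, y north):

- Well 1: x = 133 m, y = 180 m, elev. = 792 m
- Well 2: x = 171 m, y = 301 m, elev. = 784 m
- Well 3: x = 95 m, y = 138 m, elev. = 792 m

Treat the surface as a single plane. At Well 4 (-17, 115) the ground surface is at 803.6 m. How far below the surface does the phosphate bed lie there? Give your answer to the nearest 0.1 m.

21.8 m

Two edge vectors: Well 1→Well 2 = (38, 121, -8), Well 1→Well 3 = (-38, -42, 0).
Normal n = (Well 1→Well 2) × (Well 1→Well 3) = (-336, 304, 3002).
So ∂z/∂x = −n_x/n_z = 0.11193 and ∂z/∂y = −n_y/n_z = −0.10127.
Intercept c from Well 1: 792 − 14.89 + 18.23 = 795.34.
At (-17, 115): z_contact = −1.90 − 11.65 + 795.34 = 781.79 m.
Depth below ground = 803.6 − 781.79 = 21.8 m.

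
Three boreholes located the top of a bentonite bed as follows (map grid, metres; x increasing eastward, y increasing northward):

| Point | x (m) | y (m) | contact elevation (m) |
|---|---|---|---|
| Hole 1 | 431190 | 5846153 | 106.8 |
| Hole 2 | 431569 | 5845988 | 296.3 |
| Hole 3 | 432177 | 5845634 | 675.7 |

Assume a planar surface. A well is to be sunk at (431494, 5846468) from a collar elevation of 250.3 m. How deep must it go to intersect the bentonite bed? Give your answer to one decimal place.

369.2 m

Let the plane be z = a·x + b·y + c.
Hole 2−Hole 1: 379a − 165b = 189.5;  Hole 3−Hole 1: 987a − 519b = 568.9.
Solving gives a = 0.132423329, b = −0.844312474.
Then c = 106.8 − a·431190 − b·5846153 = 4878987.09.
At (431494, 5846468): z_contact = 57139.87 − 4936245.86 + 4878987.09 = -118.90 m.
Depth below ground = 250.3 − (-118.90) = 369.2 m.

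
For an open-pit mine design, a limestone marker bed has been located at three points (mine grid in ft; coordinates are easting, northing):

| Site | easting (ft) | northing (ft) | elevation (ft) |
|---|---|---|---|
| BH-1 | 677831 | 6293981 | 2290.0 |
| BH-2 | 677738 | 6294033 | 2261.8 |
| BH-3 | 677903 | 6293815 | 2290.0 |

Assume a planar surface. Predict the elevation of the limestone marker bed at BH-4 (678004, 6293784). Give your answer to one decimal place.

2325.0 ft

Let the plane be z = a·easting + b·northing + c.
BH-2−BH-1: −93a + 52b = −28.2;  BH-3−BH-1: 72a − 166b = 0.
Solving gives a = 0.400307850, b = 0.173627501.
Then c = 2290 − a·677831 − b·6293981 = −1361859.26.
At (678004, 6293784): z = 271410.3 + 1092774.0 − 1361859.26 = 2325.0 ft.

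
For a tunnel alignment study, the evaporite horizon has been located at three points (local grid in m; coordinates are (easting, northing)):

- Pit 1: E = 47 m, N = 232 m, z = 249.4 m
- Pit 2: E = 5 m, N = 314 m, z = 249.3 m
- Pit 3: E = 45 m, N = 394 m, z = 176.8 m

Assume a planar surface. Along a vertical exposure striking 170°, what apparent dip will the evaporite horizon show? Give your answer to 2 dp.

Two edge vectors: Pit 1→Pit 2 = (-42, 82, -0.1), Pit 1→Pit 3 = (-2, 162, -72.6).
Normal n = (Pit 1→Pit 2) × (Pit 1→Pit 3) = (-5937, -3049, -6640).
So ∂z/∂E = −n_x/n_z = −0.89413 and ∂z/∂N = −n_y/n_z = −0.45919.
Unit vector along 170° is (sin 170°, cos 170°) = (0.1736, -0.9848).
Slope in that direction = a·(0.1736) + b·(-0.9848) = 0.29695.
Apparent dip = arctan|0.29695| = 16.54° (true dip is 45.1°, so apparent ≤ true as expected).

16.54°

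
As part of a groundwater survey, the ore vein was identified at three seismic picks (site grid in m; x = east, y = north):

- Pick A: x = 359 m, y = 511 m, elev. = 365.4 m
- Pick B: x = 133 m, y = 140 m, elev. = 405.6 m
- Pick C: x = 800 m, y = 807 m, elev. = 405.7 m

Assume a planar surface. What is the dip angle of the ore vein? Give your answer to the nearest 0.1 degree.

21.4°

Two edge vectors: Pick A→Pick B = (-226, -371, 40.2), Pick A→Pick C = (441, 296, 40.3).
Normal n = (Pick A→Pick B) × (Pick A→Pick C) = (-26850.5, 26836, 96715).
So ∂z/∂x = −n_x/n_z = 0.27762 and ∂z/∂y = −n_y/n_z = −0.27748.
Gradient magnitude |∇z| = √(a² + b²) = √(0.07708 + 0.07699) = 0.39252.
True dip = arctan(0.39252) = 21.4°, dipping toward NW (azimuth ≈ 315°).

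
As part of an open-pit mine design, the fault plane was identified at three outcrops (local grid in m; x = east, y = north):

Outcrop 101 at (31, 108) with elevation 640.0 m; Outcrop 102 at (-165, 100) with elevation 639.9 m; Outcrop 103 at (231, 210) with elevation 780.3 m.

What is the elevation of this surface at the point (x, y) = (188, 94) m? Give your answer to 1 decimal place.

Two edge vectors: Outcrop 101→Outcrop 102 = (-196, -8, -0.1), Outcrop 101→Outcrop 103 = (200, 102, 140.3).
Normal n = (Outcrop 101→Outcrop 102) × (Outcrop 101→Outcrop 103) = (-1112.2, 27478.8, -18392).
So ∂z/∂x = −n_x/n_z = −0.06047 and ∂z/∂y = −n_y/n_z = 1.49406.
Intercept c from Outcrop 101: 640 + 1.87 − 161.36 = 480.52.
At (188, 94): z = −11.4 + 140.4 + 480.52 = 609.6 m.

609.6 m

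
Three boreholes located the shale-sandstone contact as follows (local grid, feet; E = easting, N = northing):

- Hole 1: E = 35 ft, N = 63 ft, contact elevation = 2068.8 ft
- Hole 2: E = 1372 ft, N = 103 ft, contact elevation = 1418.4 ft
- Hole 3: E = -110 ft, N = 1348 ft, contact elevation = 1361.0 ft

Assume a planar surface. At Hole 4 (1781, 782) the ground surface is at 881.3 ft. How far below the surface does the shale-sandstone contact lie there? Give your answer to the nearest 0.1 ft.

64.4 ft

Two edge vectors: Hole 1→Hole 2 = (1337, 40, -650.4), Hole 1→Hole 3 = (-145, 1285, -707.8).
Normal n = (Hole 1→Hole 2) × (Hole 1→Hole 3) = (807452, 1040636.6, 1723845).
So ∂z/∂E = −n_x/n_z = −0.468402 and ∂z/∂N = −n_y/n_z = −0.603672.
Intercept c from Hole 1: 2068.8 + 16.39 + 38.03 = 2123.23.
At (1781, 782): z_contact = −834.22 − 472.07 + 2123.23 = 816.93 ft.
Depth below ground = 881.3 − 816.93 = 64.4 ft.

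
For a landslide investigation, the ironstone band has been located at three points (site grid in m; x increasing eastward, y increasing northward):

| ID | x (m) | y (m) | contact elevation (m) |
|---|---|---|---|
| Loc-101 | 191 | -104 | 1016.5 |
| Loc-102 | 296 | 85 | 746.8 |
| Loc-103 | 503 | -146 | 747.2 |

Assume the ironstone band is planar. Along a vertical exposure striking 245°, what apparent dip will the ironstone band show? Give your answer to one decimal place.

51.6°

Two edge vectors: Loc-101→Loc-102 = (105, 189, -269.7), Loc-101→Loc-103 = (312, -42, -269.3).
Normal n = (Loc-101→Loc-102) × (Loc-101→Loc-103) = (-62225.1, -55869.9, -63378).
So ∂z/∂x = −n_x/n_z = −0.98181 and ∂z/∂y = −n_y/n_z = −0.88153.
Unit vector along 245° is (sin 245°, cos 245°) = (-0.9063, -0.4226).
Slope in that direction = a·(-0.9063) + b·(-0.4226) = 1.26237.
Apparent dip = arctan|1.26237| = 51.6° (true dip is 52.8°, so apparent ≤ true as expected).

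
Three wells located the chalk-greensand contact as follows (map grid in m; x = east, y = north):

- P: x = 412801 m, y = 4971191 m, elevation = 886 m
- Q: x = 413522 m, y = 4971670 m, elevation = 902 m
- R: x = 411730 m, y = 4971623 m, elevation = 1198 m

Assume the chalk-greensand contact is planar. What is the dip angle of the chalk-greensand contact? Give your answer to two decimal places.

Let the plane be z = a·x + b·y + c.
Q−P: 721a + 479b = 16;  R−P: −1071a + 432b = 312.
Solving gives a = −0.17288, b = 0.29362.
Gradient magnitude |∇z| = √(a² + b²) = √(0.02989 + 0.08622) = 0.34074.
True dip = arctan(0.34074) = 18.82°, dipping toward SSE (azimuth ≈ 150°).

18.82°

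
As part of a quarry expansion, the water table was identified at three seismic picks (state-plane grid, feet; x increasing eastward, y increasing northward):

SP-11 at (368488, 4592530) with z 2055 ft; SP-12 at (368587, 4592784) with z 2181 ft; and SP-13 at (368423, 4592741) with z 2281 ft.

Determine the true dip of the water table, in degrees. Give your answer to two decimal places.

Two edge vectors: SP-11→SP-12 = (99, 254, 126), SP-11→SP-13 = (-65, 211, 226).
Normal n = (SP-11→SP-12) × (SP-11→SP-13) = (30818, -30564, 37399).
So ∂z/∂x = −n_x/n_z = −0.82403 and ∂z/∂y = −n_y/n_z = 0.81724.
Gradient magnitude |∇z| = √(a² + b²) = √(0.67903 + 0.66788) = 1.16057.
True dip = arctan(1.16057) = 49.25°, dipping toward SE (azimuth ≈ 135°).

49.25°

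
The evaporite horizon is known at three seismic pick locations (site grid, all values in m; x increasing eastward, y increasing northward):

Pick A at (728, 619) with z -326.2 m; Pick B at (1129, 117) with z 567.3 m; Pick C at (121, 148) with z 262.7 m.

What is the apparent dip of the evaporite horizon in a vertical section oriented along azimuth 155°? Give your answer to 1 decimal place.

Let the plane be z = a·x + b·y + c.
Pick B−Pick A: 401a − 502b = 893.5;  Pick C−Pick A: −607a − 471b = 588.9.
Solving gives a = 0.25368, b = −1.57724.
Unit vector along 155° is (sin 155°, cos 155°) = (0.4226, -0.9063).
Slope in that direction = a·(0.4226) + b·(-0.9063) = 1.53668.
Apparent dip = arctan|1.53668| = 56.9° (true dip is 58.0°, so apparent ≤ true as expected).

56.9°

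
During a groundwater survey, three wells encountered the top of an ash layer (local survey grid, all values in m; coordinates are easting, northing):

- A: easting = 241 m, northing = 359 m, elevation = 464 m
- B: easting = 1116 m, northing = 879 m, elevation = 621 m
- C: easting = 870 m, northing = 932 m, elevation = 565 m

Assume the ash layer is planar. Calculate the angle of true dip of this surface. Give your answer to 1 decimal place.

Let the plane be z = a·easting + b·northing + c.
B−A: 875a + 520b = 157;  C−A: 629a + 573b = 101.
Solving gives a = 0.21481, b = −0.05954.
Gradient magnitude |∇z| = √(a² + b²) = √(0.04615 + 0.00355) = 0.22291.
True dip = arctan(0.22291) = 12.6°, dipping toward WNW (azimuth ≈ 285°).

12.6°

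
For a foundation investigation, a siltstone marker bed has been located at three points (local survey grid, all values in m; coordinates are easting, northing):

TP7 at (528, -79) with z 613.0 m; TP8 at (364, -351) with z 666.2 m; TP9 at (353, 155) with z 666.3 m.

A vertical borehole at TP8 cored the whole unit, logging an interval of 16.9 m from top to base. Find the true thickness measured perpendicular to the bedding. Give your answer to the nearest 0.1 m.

Two edge vectors: TP7→TP8 = (-164, -272, 53.2), TP7→TP9 = (-175, 234, 53.3).
Normal n = (TP7→TP8) × (TP7→TP9) = (-26946.4, -568.8, -85976).
So ∂z/∂easting = −n_x/n_z = −0.31342 and ∂z/∂northing = −n_y/n_z = −0.00662.
|∇z| = √(a²+b²) = 0.31349, so dip δ = arctan(0.31349) = 17.41°.
True thickness = vertical thickness × cos δ = 16.9 × cos 17.41° = 16.1 m.

16.1 m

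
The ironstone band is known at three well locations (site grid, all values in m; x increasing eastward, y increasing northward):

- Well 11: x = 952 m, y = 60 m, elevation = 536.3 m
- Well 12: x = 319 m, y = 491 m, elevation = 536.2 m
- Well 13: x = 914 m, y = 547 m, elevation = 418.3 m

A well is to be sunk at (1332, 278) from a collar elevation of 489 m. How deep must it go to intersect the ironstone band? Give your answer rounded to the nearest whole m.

75 m

Two edge vectors: Well 11→Well 12 = (-633, 431, -0.1), Well 11→Well 13 = (-38, 487, -118).
Normal n = (Well 11→Well 12) × (Well 11→Well 13) = (-50809.3, -74690.2, -291893).
So ∂z/∂x = −n_x/n_z = −0.17407 and ∂z/∂y = −n_y/n_z = −0.25588.
Intercept c from Well 11: 536.3 + 165.71 + 15.35 = 717.37.
At (1332, 278): z_contact = −231.9 − 71.1 + 717.37 = 414.4 m.
Depth below ground = 489 − 414.4 = 75 m.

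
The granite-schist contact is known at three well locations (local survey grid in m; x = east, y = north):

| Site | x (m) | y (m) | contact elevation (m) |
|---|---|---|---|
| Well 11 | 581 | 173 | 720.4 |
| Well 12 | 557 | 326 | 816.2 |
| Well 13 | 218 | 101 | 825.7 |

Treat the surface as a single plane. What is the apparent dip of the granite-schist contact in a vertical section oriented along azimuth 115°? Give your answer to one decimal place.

31.1°

Let the plane be z = a·x + b·y + c.
Well 12−Well 11: −24a + 153b = 95.8;  Well 13−Well 11: −363a − 72b = 105.3.
Solving gives a = −0.40178, b = 0.56312.
Unit vector along 115° is (sin 115°, cos 115°) = (0.9063, -0.4226).
Slope in that direction = a·(0.9063) + b·(-0.4226) = −0.60212.
Apparent dip = arctan|0.60212| = 31.1° (true dip is 34.7°, so apparent ≤ true as expected).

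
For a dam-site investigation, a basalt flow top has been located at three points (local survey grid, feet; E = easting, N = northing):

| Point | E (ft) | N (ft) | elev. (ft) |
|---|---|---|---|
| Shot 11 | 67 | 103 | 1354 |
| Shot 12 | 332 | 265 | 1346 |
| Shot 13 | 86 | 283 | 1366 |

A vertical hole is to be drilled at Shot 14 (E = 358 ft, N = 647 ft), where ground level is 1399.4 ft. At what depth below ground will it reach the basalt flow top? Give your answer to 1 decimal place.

Let the plane be z = a·E + b·N + c.
Shot 12−Shot 11: 265a + 162b = −8;  Shot 13−Shot 11: 19a + 180b = 12.
Solving gives a = −0.07584, b = 0.07467.
Then c = 1354 − a·67 − b·103 = 1351.39.
At (358, 647): z_contact = −27.15 + 48.31 + 1351.39 = 1372.55 ft.
Depth below ground = 1399.4 − 1372.55 = 26.8 ft.

26.8 ft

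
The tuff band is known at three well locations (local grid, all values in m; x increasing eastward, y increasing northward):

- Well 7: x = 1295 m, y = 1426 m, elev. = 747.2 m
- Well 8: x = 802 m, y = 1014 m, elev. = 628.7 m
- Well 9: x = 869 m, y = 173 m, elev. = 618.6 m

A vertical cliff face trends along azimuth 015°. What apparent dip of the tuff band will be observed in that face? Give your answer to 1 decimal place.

Let the plane be z = a·x + b·y + c.
Well 8−Well 7: −493a − 412b = −118.5;  Well 9−Well 7: −426a − 1253b = −128.6.
Solving gives a = 0.21595, b = 0.02921.
Unit vector along 015° is (sin 15°, cos 15°) = (0.2588, 0.9659).
Slope in that direction = a·(0.2588) + b·(0.9659) = 0.08411.
Apparent dip = arctan|0.08411| = 4.8° (true dip is 12.3°, so apparent ≤ true as expected).

4.8°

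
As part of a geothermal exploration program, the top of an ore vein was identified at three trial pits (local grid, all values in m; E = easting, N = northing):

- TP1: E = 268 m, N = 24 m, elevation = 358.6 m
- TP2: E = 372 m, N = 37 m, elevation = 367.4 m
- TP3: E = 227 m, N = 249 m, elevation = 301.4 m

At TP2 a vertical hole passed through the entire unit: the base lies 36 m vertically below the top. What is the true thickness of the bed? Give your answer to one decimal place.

Two edge vectors: TP1→TP2 = (104, 13, 8.8), TP1→TP3 = (-41, 225, -57.2).
Normal n = (TP1→TP2) × (TP1→TP3) = (-2723.6, 5588, 23933).
So ∂z/∂E = −n_x/n_z = 0.11380 and ∂z/∂N = −n_y/n_z = −0.23349.
|∇z| = √(a²+b²) = 0.25974, so dip δ = arctan(0.25974) = 14.56°.
True thickness = vertical thickness × cos δ = 36 × cos 14.56° = 34.8 m.

34.8 m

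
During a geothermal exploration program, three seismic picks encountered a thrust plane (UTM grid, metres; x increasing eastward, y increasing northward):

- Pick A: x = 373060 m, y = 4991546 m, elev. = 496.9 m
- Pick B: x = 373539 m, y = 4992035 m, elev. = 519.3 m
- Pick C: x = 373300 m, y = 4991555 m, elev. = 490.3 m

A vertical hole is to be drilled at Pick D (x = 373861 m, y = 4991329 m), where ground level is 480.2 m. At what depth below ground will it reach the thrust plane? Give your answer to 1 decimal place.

24.0 m

Two edge vectors: Pick A→Pick B = (479, 489, 22.4), Pick A→Pick C = (240, 9, -6.6).
Normal n = (Pick A→Pick B) × (Pick A→Pick C) = (-3429, 8537.4, -113049).
So ∂z/∂x = −n_x/n_z = −0.030331980 and ∂z/∂y = −n_y/n_z = 0.075519465.
Intercept c from Pick A: 496.9 + 11315.65 − 376958.88 = −365146.34.
At (373861, 4991329): z_contact = −11339.94 + 376942.50 − 365146.34 = 456.22 m.
Depth below ground = 480.2 − 456.22 = 24.0 m.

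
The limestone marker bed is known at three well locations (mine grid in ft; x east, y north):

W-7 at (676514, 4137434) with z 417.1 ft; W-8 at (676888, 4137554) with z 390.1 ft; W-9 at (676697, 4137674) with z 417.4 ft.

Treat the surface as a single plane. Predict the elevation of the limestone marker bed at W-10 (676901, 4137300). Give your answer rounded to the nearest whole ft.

370 ft

Two edge vectors: W-7→W-8 = (374, 120, -27), W-7→W-9 = (183, 240, 0.3).
Normal n = (W-7→W-8) × (W-7→W-9) = (6516, -5053.2, 67800).
So ∂z/∂x = −n_x/n_z = −0.09610619 and ∂z/∂y = −n_y/n_z = 0.07453097.
Intercept c from W-7: 417.1 + 65017.19 − 308366.98 = −242932.70.
At (676901, 4137300): z = −65054.4 + 308357.0 − 242932.70 = 369.9 ft.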